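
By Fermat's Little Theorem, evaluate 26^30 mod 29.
By Fermat: 26^{28} ≡ 1 (mod 29). So 26^{30} = 26^{28} · 26^{2} ≡ 26^{2} ≡ 9 (mod 29)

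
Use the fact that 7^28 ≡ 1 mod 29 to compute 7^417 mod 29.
By Fermat: 7^{28} ≡ 1 mod 29. 417 ≡ 25 mod 28. So 7^{417} ≡ 7^{25} ≡ 23 mod 29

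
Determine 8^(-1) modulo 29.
Since 29 is prime, by Fermat 8^(-1) ≡ 8^{27} ≡ 11 mod 29. Verify: 8 × 11 = 88 ≡ 1 mod 29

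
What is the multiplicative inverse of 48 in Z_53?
Since 53 is prime, by Fermat 48^(-1) ≡ 48^{51} ≡ 21 mod 53. Verify: 48 × 21 = 1008 ≡ 1 mod 53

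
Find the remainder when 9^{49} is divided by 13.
By Fermat: 9^{12} ≡ 1 mod 13. 49 = 4×12 + 1. So 9^{49} ≡ 9^{1} ≡ 9 mod 13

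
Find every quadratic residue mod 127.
Squares in Z_127*: {1, 2, 4, 8, 9, 11, 13, 15, 16, 17, 18, 19, 21, 22, 25, 26, 30, 31, 32, 34, 35, 36, 37, 38, 41, 42, 44, 47, 49, 50, 52, 60, 61, 62, 64, 68, 69, 70, 71, 72, 73, 74, 76, 79, 81, 82, 84, 87, 88, 94, 98, 99, 100, 103, 104, 107, 113, 115, 117, 120, 121, 122, 124}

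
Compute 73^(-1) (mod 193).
Since 193 is prime, by Fermat 73^(-1) ≡ 73^{191} ≡ 156 (mod 193). Verify: 73 × 156 = 11388 ≡ 1 (mod 193)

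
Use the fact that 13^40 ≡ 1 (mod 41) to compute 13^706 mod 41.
By Fermat: 13^{40} ≡ 1 (mod 41). 706 ≡ 26 (mod 40). So 13^{706} ≡ 13^{26} ≡ 39 (mod 41)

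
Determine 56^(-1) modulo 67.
Since 67 is prime, by Fermat 56^(-1) ≡ 56^{65} ≡ 6 (mod 67). Verify: 56 × 6 = 336 ≡ 1 (mod 67)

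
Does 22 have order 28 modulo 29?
22^{14} ≡ 1 (mod 29) and 14 < 28, so ord_29(22) = 14 ≠ 28 and 22 is not a primitive root.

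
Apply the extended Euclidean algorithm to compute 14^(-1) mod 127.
Extended GCD: 14(-9) + 127(1) = 1. So 14^(-1) ≡ -9 ≡ 118 mod 127. Verify: 14 × 118 = 1652 ≡ 1 mod 127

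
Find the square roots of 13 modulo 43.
The square roots of 13 mod 43 are 23 and 20. Verify: 23² = 529 ≡ 13 mod 43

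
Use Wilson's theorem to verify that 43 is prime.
(42)! mod 43 = 42. Since this equals -1 (mod 43), Wilson confirms 43 is prime.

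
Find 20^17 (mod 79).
By repeated squaring (mod 79): 20^{1}≡20, 20^{2}≡5, 20^{4}≡25, 20^{8}≡72, 20^{16}≡49. Then 20^{17} = 20^{16+1} ≡ 49 × 20 ≡ 32 (mod 79)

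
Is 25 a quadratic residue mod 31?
By Euler's criterion: 25^{15} ≡ 1 (mod 31). Since this equals 1, 25 is a QR.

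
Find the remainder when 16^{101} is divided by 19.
By Fermat: 16^{18} ≡ 1 mod 19. 101 = 5×18 + 11. So 16^{101} ≡ 16^{11} ≡ 9 mod 19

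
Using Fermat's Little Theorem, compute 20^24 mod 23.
By Fermat: 20^{22} ≡ 1 (mod 23). So 20^{24} = 20^{22} · 20^{2} ≡ 20^{2} ≡ 9 (mod 23)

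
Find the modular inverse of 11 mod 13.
Since 13 is prime, by Fermat 11^(-1) ≡ 11^{11} ≡ 6 (mod 13). Verify: 11 × 6 = 66 ≡ 1 (mod 13)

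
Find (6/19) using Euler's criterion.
(6/19) = 6^{9} mod 19 = 1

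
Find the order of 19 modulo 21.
Powers of 19 mod 21: 19^1≡19, 19^2≡4, 19^3≡13, 19^4≡16, 19^5≡10, 19^6≡1. ord_21(19) = 6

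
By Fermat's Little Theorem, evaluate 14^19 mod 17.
By Fermat: 14^{16} ≡ 1 (mod 17). So 14^{19} = 14^{16} · 14^{3} ≡ 14^{3} ≡ 7 (mod 17)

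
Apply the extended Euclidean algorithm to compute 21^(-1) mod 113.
Extended GCD: 21(-43) + 113(8) = 1. So 21^(-1) ≡ -43 ≡ 70 mod 113. Verify: 21 × 70 = 1470 ≡ 1 mod 113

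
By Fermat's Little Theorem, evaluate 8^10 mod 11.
By Fermat's Little Theorem, 8^{10} ≡ 1 mod 11 since 11 is prime and gcd(8, 11) = 1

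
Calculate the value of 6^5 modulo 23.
By repeated squaring mod 23: 6^{1}≡6, 6^{2}≡13, 6^{4}≡8. Then 6^{5} = 6^{4+1} ≡ 8 × 6 ≡ 2 mod 23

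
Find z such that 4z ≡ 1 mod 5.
Since 5 is prime, by Fermat 4^(-1) ≡ 4^{3} ≡ 4 mod 5. Verify: 4 × 4 = 16 ≡ 1 mod 5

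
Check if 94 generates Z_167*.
94^{83} ≡ 1 mod 167 and 83 < 166, so ord_167(94) = 83 ≠ 166 and 94 is not a primitive root.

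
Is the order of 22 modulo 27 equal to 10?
Powers of 22 mod 27: 22^1≡22, 22^2≡25, 22^3≡10, 22^4≡4, 22^5≡7, 22^6≡19, 22^7≡13, 22^8≡16, 22^9≡1. Already 22^9≡1, so the order is 9 < 10. No, the actual order is 9.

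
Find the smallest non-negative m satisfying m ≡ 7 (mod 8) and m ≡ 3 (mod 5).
M = 8 × 5 = 40. M₁ = 5, y₁ ≡ 5 (mod 8). M₂ = 8, y₂ ≡ 2 (mod 5). m = 7×5×5 + 3×8×2 ≡ 23 (mod 40)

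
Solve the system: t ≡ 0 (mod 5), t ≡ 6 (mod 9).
M = 5 × 9 = 45. M₁ = 9, y₁ ≡ 4 (mod 5). M₂ = 5, y₂ ≡ 2 (mod 9). t = 0×9×4 + 6×5×2 ≡ 15 (mod 45)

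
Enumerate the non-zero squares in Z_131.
Quadratic residues modulo 131: {1, 3, 4, 5, 7, 9, 11, 12, 13, 15, 16, 20, 21, 25, 27, 28, 33, 34, 35, 36, 38, 39, 41, 43, 44, 45, 46, 48, 49, 52, 53, 55, 58, 59, 60, 61, 62, 63, 64, 65, 74, 75, 77, 80, 81, 84, 89, 91, 94, 99, 100, 101, 102, 105, 107, 108, 109, 112, 113, 114, 117, 121, 123, 125, 129}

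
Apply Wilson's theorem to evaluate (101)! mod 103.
(102)! = (101)! × (102) ≡ -1 mod 103. So (101)! ≡ -1 × (102)^(-1) ≡ (-1)×(-1) = 1 mod 103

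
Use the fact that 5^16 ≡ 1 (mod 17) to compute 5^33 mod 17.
By Fermat: 5^{16} ≡ 1 (mod 17). 33 = 2×16 + 1. So 5^{33} ≡ 5^{1} ≡ 5 (mod 17)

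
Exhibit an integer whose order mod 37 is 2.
36 has order 2 mod 37 since 36^{2} ≡ 1 (mod 37) and no smaller power works.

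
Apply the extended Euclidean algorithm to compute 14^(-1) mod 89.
Extended GCD: 14(-19) + 89(3) = 1. So 14^(-1) ≡ -19 ≡ 70 (mod 89). Verify: 14 × 70 = 980 ≡ 1 (mod 89)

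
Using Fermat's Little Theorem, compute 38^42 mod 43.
By Fermat's Little Theorem, 38^{42} ≡ 1 (mod 43) since 43 is prime and gcd(38, 43) = 1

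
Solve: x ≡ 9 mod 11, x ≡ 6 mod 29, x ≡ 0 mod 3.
M = 11 × 29 × 3 = 957. M₁ = 87, y₁ ≡ 10 mod 11. M₂ = 33, y₂ ≡ 22 mod 29. M₃ = 319, y₃ ≡ 1 mod 3. x = 9×87×10 + 6×33×22 + 0×319×1 ≡ 702 mod 957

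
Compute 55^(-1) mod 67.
Since 67 is prime, by Fermat 55^(-1) ≡ 55^{65} ≡ 39 mod 67. Verify: 55 × 39 = 2145 ≡ 1 mod 67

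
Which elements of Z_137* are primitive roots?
There are φ(136) = 64 primitive roots mod 137: {3, 5, 6, 12, 13, 20, 21, 23, 24, 26, 27, 29, 31, 33, 35, 40, 42, 43, 45, 46, 47, 48, 51, 52, 53, 54, 55, 57, 58, 62, 66, 67, 70, 71, 75, 79, 80, 82, 83, 84, 85, 86, 89, 90, 91, 92, 94, 95, 97, 102, 104, 106, 108, 110, 111, 113, 114, 116, 117, 124, 125, 131, 132, 134}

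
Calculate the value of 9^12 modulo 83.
By repeated squaring (mod 83): 9^{1}≡9, 9^{2}≡81, 9^{4}≡4, 9^{8}≡16. Then 9^{12} = 9^{8+4} ≡ 16 × 4 ≡ 64 (mod 83)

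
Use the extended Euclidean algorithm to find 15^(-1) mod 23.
Extended GCD: 15(-3) + 23(2) = 1. So 15^(-1) ≡ -3 ≡ 20 (mod 23). Verify: 15 × 20 = 300 ≡ 1 (mod 23)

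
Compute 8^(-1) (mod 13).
Since 13 is prime, by Fermat 8^(-1) ≡ 8^{11} ≡ 5 (mod 13). Verify: 8 × 5 = 40 ≡ 1 (mod 13)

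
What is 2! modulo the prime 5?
(4)! = (2)! × (3) × (4) ≡ -1 (mod 5). So (2)! ≡ -1 × [(4)(3)]^(-1) ≡ 2 (mod 5)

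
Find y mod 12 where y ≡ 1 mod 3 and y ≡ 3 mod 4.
M = 3 × 4 = 12. M₁ = 4, y₁ ≡ 1 mod 3. M₂ = 3, y₂ ≡ 3 mod 4. y = 1×4×1 + 3×3×3 ≡ 7 mod 12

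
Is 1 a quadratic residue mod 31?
By Euler's criterion: 1^{15} ≡ 1 (mod 31). Since this equals 1, 1 is a QR.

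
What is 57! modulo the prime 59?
(58)! = (57)! × (58) ≡ -1 mod 59. So (57)! ≡ -1 × (58)^(-1) ≡ (-1)×(-1) = 1 mod 59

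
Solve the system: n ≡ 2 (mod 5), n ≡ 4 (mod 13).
M = 5 × 13 = 65. M₁ = 13, y₁ ≡ 2 (mod 5). M₂ = 5, y₂ ≡ 8 (mod 13). n = 2×13×2 + 4×5×8 ≡ 17 (mod 65)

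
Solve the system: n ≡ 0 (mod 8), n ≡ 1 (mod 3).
M = 8 × 3 = 24. M₁ = 3, y₁ ≡ 3 (mod 8). M₂ = 8, y₂ ≡ 2 (mod 3). n = 0×3×3 + 1×8×2 ≡ 16 (mod 24)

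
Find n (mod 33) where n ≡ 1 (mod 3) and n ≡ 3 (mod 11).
M = 3 × 11 = 33. M₁ = 11, y₁ ≡ 2 (mod 3). M₂ = 3, y₂ ≡ 4 (mod 11). n = 1×11×2 + 3×3×4 ≡ 25 (mod 33)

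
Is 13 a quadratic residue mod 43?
By Euler's criterion: 13^{21} ≡ 1 mod 43. Since this equals 1, 13 is a QR.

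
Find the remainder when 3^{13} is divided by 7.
By Fermat: 3^{6} ≡ 1 (mod 7). 13 = 2×6 + 1. So 3^{13} ≡ 3^{1} ≡ 3 (mod 7)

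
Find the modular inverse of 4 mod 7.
Since 7 is prime, by Fermat 4^(-1) ≡ 4^{5} ≡ 2 mod 7. Verify: 4 × 2 = 8 ≡ 1 mod 7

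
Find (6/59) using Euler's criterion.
(6/59) = 6^{29} mod 59 = -1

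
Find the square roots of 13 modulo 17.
The square roots of 13 mod 17 are 8 and 9. Verify: 8² = 64 ≡ 13 mod 17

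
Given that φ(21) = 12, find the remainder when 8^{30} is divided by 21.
By Euler: 8^{12} ≡ 1 mod 21 since gcd(8, 21) = 1. 30 = 2×12 + 6. So 8^{30} ≡ 8^{6} ≡ 1 mod 21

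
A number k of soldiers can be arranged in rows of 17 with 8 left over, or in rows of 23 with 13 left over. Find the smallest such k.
M = 17 × 23 = 391. M₁ = 23, y₁ ≡ 3 mod 17. M₂ = 17, y₂ ≡ 19 mod 23. k = 8×23×3 + 13×17×19 ≡ 59 mod 391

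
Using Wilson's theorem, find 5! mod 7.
(6)! = (5)! × (6) ≡ -1 mod 7. So (5)! ≡ -1 × (6)^(-1) ≡ (-1)×(-1) = 1 mod 7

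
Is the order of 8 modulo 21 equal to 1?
Powers of 8 mod 21: 8^1≡8, 8^2≡1. 8^1≡8≢1, so ord ≠ 1. No, the actual order is 2.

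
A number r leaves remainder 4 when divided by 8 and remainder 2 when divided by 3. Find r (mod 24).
M = 8 × 3 = 24. M₁ = 3, y₁ ≡ 3 (mod 8). M₂ = 8, y₂ ≡ 2 (mod 3). r = 4×3×3 + 2×8×2 ≡ 20 (mod 24)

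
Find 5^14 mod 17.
By repeated squaring mod 17: 5^{1}≡5, 5^{2}≡8, 5^{4}≡13, 5^{8}≡16. Then 5^{14} = 5^{8+4+2} ≡ 16 × 13 × 8 ≡ 15 mod 17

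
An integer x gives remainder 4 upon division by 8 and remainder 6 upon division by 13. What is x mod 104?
M = 8 × 13 = 104. M₁ = 13, y₁ ≡ 5 mod 8. M₂ = 8, y₂ ≡ 5 mod 13. x = 4×13×5 + 6×8×5 ≡ 84 mod 104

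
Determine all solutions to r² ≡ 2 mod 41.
The square roots of 2 mod 41 are 17 and 24. Verify: 17² = 289 ≡ 2 mod 41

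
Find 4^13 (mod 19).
By repeated squaring (mod 19): 4^{1}≡4, 4^{2}≡16, 4^{4}≡9, 4^{8}≡5. Then 4^{13} = 4^{8+4+1} ≡ 5 × 9 × 4 ≡ 9 (mod 19)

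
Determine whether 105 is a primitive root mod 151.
105^{15} ≡ 1 mod 151 and 15 < 150, so ord_151(105) = 15 ≠ 150 and 105 is not a primitive root.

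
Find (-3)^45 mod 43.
Using Fermat: (-3)^{42} ≡ 1 mod 43. 45 ≡ 3 mod 42. So (-3)^{45} ≡ (-3)^{3} ≡ 16 mod 43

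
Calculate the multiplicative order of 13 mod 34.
Powers of 13 mod 34: 13^1≡13, 13^2≡33, 13^3≡21, 13^4≡1. Order = 4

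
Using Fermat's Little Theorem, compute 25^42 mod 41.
By Fermat: 25^{40} ≡ 1 (mod 41). So 25^{42} = 25^{40} · 25^{2} ≡ 25^{2} ≡ 10 (mod 41)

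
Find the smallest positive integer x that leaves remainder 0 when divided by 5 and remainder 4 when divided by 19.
M = 5 × 19 = 95. M₁ = 19, y₁ ≡ 4 mod 5. M₂ = 5, y₂ ≡ 4 mod 19. x = 0×19×4 + 4×5×4 ≡ 80 mod 95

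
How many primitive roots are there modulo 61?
A prime p has φ(p-1) primitive roots; here φ(60) = 16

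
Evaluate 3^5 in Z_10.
By repeated squaring mod 10: 3^{1}≡3, 3^{2}≡9, 3^{4}≡1. Then 3^{5} = 3^{4+1} ≡ 1 × 3 ≡ 3 mod 10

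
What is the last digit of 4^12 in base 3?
Using Fermat: 4^{2} ≡ 1 (mod 3). 12 ≡ 0 (mod 2). So 4^{12} ≡ 4^{0} ≡ 1 (mod 3)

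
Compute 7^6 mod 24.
By repeated squaring (mod 24): 7^{1}≡7, 7^{2}≡1, 7^{4}≡1. Then 7^{6} = 7^{4+2} ≡ 1 × 1 ≡ 1 (mod 24)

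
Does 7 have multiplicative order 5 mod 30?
Powers of 7 mod 30: 7^1≡7, 7^2≡19, 7^3≡13, 7^4≡1. Already 7^4≡1, so the order is 4 < 5. No, the actual order is 4.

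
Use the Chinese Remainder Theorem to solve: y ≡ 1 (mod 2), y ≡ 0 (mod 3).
M = 2 × 3 = 6. M₁ = 3, y₁ ≡ 1 (mod 2). M₂ = 2, y₂ ≡ 2 (mod 3). y = 1×3×1 + 0×2×2 ≡ 3 (mod 6)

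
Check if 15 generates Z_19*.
ord_19(15) divides 18. For each prime q|18: 15^{9}≡18, 15^{6}≡11, none ≡ 1. So 15 has order 18 and is a primitive root mod 19.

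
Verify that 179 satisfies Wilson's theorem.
(178)! mod 179 = 178. Since this equals -1 mod 179, Wilson confirms 179 is prime.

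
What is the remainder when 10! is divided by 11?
By Wilson's theorem, (10)! ≡ -1 ≡ 10 mod 11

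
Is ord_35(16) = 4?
Powers of 16 mod 35: 16^1≡16, 16^2≡11, 16^3≡1. Already 16^3≡1, so the order is 3 < 4. No, the actual order is 3.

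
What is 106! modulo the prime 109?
(108)! = (106)! × (107) × (108) ≡ -1 (mod 109). So (106)! ≡ -1 × [(108)(107)]^(-1) ≡ 54 (mod 109)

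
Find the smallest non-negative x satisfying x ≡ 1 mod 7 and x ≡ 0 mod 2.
M = 7 × 2 = 14. M₁ = 2, y₁ ≡ 4 mod 7. M₂ = 7, y₂ ≡ 1 mod 2. x = 1×2×4 + 0×7×1 ≡ 8 mod 14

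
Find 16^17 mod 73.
By repeated squaring mod 73: 16^{1}≡16, 16^{2}≡37, 16^{4}≡55, 16^{8}≡32, 16^{16}≡2. Then 16^{17} = 16^{16+1} ≡ 2 × 16 ≡ 32 mod 73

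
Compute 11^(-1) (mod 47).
Since 47 is prime, by Fermat 11^(-1) ≡ 11^{45} ≡ 30 (mod 47). Verify: 11 × 30 = 330 ≡ 1 (mod 47)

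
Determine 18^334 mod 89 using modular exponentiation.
Using Fermat: 18^{88} ≡ 1 (mod 89). 334 ≡ 70 (mod 88). So 18^{334} ≡ 18^{70} ≡ 44 (mod 89)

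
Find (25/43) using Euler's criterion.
(25/43) = 25^{21} mod 43 = 1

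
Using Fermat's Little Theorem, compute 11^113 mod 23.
By Fermat: 11^{22} ≡ 1 (mod 23). 113 = 5×22 + 3. So 11^{113} ≡ 11^{3} ≡ 20 (mod 23)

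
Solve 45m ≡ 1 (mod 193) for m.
Since 193 is prime, by Fermat 45^(-1) ≡ 45^{191} ≡ 163 (mod 193). Verify: 45 × 163 = 7335 ≡ 1 (mod 193)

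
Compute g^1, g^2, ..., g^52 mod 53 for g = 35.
35^1, 35^2, ..., 35^{52} mod 53: [35, 6, 51, 36, 41, 4, 34, 24, 45, 38, 5, 16, 30, 43, 21, 46, 20, 11, 14, 13, 31, 25, 27, 44, 3, 52, 18, 47, 2, 17, 12, 49, 19, 29, 8, 15, 48, 37, 23, 10, 32, 7, 33, 42, 39, 40, 22, 28, 26, 9, 50, 1]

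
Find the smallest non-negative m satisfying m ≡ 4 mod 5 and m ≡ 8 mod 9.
M = 5 × 9 = 45. M₁ = 9, y₁ ≡ 4 mod 5. M₂ = 5, y₂ ≡ 2 mod 9. m = 4×9×4 + 8×5×2 ≡ 44 mod 45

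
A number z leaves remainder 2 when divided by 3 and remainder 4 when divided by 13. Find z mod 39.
M = 3 × 13 = 39. M₁ = 13, y₁ ≡ 1 mod 3. M₂ = 3, y₂ ≡ 9 mod 13. z = 2×13×1 + 4×3×9 ≡ 17 mod 39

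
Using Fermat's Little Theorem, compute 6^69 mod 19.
By Fermat: 6^{18} ≡ 1 (mod 19). 69 = 3×18 + 15. So 6^{69} ≡ 6^{15} ≡ 11 (mod 19)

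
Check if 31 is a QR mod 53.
By Euler's criterion: 31^{26} ≡ 52 (mod 53). Since this equals -1 (≡ 52), 31 is not a QR.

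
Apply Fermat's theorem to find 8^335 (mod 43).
By Fermat: 8^{42} ≡ 1 (mod 43). 335 ≡ 41 (mod 42). So 8^{335} ≡ 8^{41} ≡ 27 (mod 43)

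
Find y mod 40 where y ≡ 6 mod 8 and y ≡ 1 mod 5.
M = 8 × 5 = 40. M₁ = 5, y₁ ≡ 5 mod 8. M₂ = 8, y₂ ≡ 2 mod 5. y = 6×5×5 + 1×8×2 ≡ 6 mod 40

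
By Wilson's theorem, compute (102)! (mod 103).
By Wilson's theorem, (102)! ≡ -1 ≡ 102 (mod 103)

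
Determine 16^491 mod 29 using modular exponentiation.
Using Fermat: 16^{28} ≡ 1 (mod 29). 491 ≡ 15 (mod 28). So 16^{491} ≡ 16^{15} ≡ 16 (mod 29)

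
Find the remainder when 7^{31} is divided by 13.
By Fermat: 7^{12} ≡ 1 mod 13. 31 = 2×12 + 7. So 7^{31} ≡ 7^{7} ≡ 6 mod 13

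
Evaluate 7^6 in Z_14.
By repeated squaring (mod 14): 7^{1}≡7, 7^{2}≡7, 7^{4}≡7. Then 7^{6} = 7^{4+2} ≡ 7 × 7 ≡ 7 (mod 14)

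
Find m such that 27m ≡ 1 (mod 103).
Since 103 is prime, by Fermat 27^(-1) ≡ 27^{101} ≡ 42 (mod 103). Verify: 27 × 42 = 1134 ≡ 1 (mod 103)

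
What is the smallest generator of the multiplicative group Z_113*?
g = 3. Powers: [3, 9, 27, 81, 17, 51, 40, ...] generates all 112 non-zero residues.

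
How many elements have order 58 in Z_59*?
A prime p has φ(p-1) primitive roots; here φ(58) = 28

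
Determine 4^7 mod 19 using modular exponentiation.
By repeated squaring (mod 19): 4^{1}≡4, 4^{2}≡16, 4^{4}≡9. Then 4^{7} = 4^{4+2+1} ≡ 9 × 16 × 4 ≡ 6 (mod 19)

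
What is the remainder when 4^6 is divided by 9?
By repeated squaring mod 9: 4^{1}≡4, 4^{2}≡7, 4^{4}≡4. Then 4^{6} = 4^{4+2} ≡ 4 × 7 ≡ 1 mod 9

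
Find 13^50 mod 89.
By repeated squaring mod 89: 13^{1}≡13, 13^{2}≡80, 13^{4}≡81, 13^{8}≡64, 13^{16}≡2, 13^{32}≡4. Then 13^{50} = 13^{32+16+2} ≡ 4 × 2 × 80 ≡ 17 mod 89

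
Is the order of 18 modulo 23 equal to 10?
Powers of 18 mod 23: 18^1≡18, 18^2≡2, 18^3≡13, 18^4≡4, 18^5≡3, 18^6≡8, 18^7≡6, 18^8≡16, 18^9≡12, 18^10≡9, 18^11≡1. 18^10≡9≢1, so ord ≠ 10. No, the actual order is 11.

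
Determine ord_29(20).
Powers of 20 mod 29: 20^1≡20, 20^2≡23, 20^3≡25, 20^4≡7, 20^5≡24, 20^6≡16, 20^7≡1. Order = 7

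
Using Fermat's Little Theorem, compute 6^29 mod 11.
By Fermat: 6^{10} ≡ 1 (mod 11). 29 = 2×10 + 9. So 6^{29} ≡ 6^{9} ≡ 2 (mod 11)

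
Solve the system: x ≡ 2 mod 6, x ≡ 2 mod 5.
M = 6 × 5 = 30. M₁ = 5, y₁ ≡ 5 mod 6. M₂ = 6, y₂ ≡ 1 mod 5. x = 2×5×5 + 2×6×1 ≡ 2 mod 30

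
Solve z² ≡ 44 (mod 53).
The square roots of 44 mod 53 are 16 and 37. Verify: 16² = 256 ≡ 44 (mod 53)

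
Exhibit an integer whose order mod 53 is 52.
2 has order 52 mod 53 since 2^{52} ≡ 1 (mod 53) and no smaller power works.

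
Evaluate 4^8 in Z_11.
By repeated squaring mod 11: 4^{1}≡4, 4^{2}≡5, 4^{4}≡3, 4^{8}≡9. So 4^{8} ≡ 9 mod 11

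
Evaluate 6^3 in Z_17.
6^{3} = 216 ≡ 12 mod 17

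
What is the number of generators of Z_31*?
Number of primitive roots mod 31 = φ(p-1) = φ(30) = 8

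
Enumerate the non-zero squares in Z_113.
Squares in Z_113*: {1, 2, 4, 7, 8, 9, 11, 13, 14, 15, 16, 18, 22, 25, 26, 28, 30, 31, 32, 36, 41, 44, 49, 50, 51, 52, 53, 56, 57, 60, 61, 62, 63, 64, 69, 72, 77, 81, 82, 83, 85, 87, 88, 91, 95, 97, 98, 99, 100, 102, 104, 105, 106, 109, 111, 112}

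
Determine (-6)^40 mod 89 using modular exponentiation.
By repeated squaring mod 89: (-6)^{1}≡83, (-6)^{2}≡36, (-6)^{4}≡50, (-6)^{8}≡8, (-6)^{16}≡64, (-6)^{32}≡2. Then (-6)^{40} = (-6)^{32+8} ≡ 2 × 8 ≡ 16 mod 89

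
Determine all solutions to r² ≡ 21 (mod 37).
The square roots of 21 mod 37 are 13 and 24. Verify: 13² = 169 ≡ 21 (mod 37)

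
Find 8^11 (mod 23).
By repeated squaring (mod 23): 8^{1}≡8, 8^{2}≡18, 8^{4}≡2, 8^{8}≡4. Then 8^{11} = 8^{8+2+1} ≡ 4 × 18 × 8 ≡ 1 (mod 23)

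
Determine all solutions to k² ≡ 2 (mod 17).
The square roots of 2 mod 17 are 6 and 11. Verify: 6² = 36 ≡ 2 (mod 17)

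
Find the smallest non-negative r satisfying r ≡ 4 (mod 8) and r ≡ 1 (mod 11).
M = 8 × 11 = 88. M₁ = 11, y₁ ≡ 3 (mod 8). M₂ = 8, y₂ ≡ 7 (mod 11). r = 4×11×3 + 1×8×7 ≡ 12 (mod 88)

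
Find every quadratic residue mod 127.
QRs mod 127: {1, 2, 4, 8, 9, 11, 13, 15, 16, 17, 18, 19, 21, 22, 25, 26, 30, 31, 32, 34, 35, 36, 37, 38, 41, 42, 44, 47, 49, 50, 52, 60, 61, 62, 64, 68, 69, 70, 71, 72, 73, 74, 76, 79, 81, 82, 84, 87, 88, 94, 98, 99, 100, 103, 104, 107, 113, 115, 117, 120, 121, 122, 124}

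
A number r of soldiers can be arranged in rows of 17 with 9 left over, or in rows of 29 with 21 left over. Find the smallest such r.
M = 17 × 29 = 493. M₁ = 29, y₁ ≡ 10 (mod 17). M₂ = 17, y₂ ≡ 12 (mod 29). r = 9×29×10 + 21×17×12 ≡ 485 (mod 493)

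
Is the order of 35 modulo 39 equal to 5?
Powers of 35 mod 39: 35^1≡35, 35^2≡16, 35^3≡14, 35^4≡22, 35^5≡29, 35^6≡1. 35^5≡29≢1, so ord ≠ 5. No, the actual order is 6.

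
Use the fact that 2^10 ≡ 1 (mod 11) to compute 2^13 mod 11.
By Fermat: 2^{10} ≡ 1 (mod 11). So 2^{13} = 2^{10} · 2^{3} ≡ 2^{3} ≡ 8 (mod 11)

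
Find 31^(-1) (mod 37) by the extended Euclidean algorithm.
Extended GCD: 31(6) + 37(-5) = 1. So 31^(-1) ≡ 6 (mod 37). Verify: 31 × 6 = 186 ≡ 1 (mod 37)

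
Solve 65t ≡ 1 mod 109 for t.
Since 109 is prime, by Fermat 65^(-1) ≡ 65^{107} ≡ 52 mod 109. Verify: 65 × 52 = 3380 ≡ 1 mod 109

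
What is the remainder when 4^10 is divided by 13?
By repeated squaring (mod 13): 4^{1}≡4, 4^{2}≡3, 4^{4}≡9, 4^{8}≡3. Then 4^{10} = 4^{8+2} ≡ 3 × 3 ≡ 9 (mod 13)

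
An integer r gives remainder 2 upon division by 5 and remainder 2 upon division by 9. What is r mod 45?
M = 5 × 9 = 45. M₁ = 9, y₁ ≡ 4 mod 5. M₂ = 5, y₂ ≡ 2 mod 9. r = 2×9×4 + 2×5×2 ≡ 2 mod 45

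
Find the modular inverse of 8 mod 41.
Since 41 is prime, by Fermat 8^(-1) ≡ 8^{39} ≡ 36 mod 41. Verify: 8 × 36 = 288 ≡ 1 mod 41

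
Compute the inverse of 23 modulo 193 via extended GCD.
Extended GCD: 23(42) + 193(-5) = 1. So 23^(-1) ≡ 42 (mod 193). Verify: 23 × 42 = 966 ≡ 1 (mod 193)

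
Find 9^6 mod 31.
By repeated squaring mod 31: 9^{1}≡9, 9^{2}≡19, 9^{4}≡20. Then 9^{6} = 9^{4+2} ≡ 20 × 19 ≡ 8 mod 31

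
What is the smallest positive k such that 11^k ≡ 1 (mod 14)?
Powers of 11 mod 14: 11^1≡11, 11^2≡9, 11^3≡1. Order = 3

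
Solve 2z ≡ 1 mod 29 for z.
Since 29 is prime, by Fermat 2^(-1) ≡ 2^{27} ≡ 15 mod 29. Verify: 2 × 15 = 30 ≡ 1 mod 29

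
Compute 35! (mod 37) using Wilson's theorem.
(36)! = (35)! × (36) ≡ -1 (mod 37). So (35)! ≡ -1 × (36)^(-1) ≡ (-1)×(-1) = 1 (mod 37)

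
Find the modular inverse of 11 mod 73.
Since 73 is prime, by Fermat 11^(-1) ≡ 11^{71} ≡ 20 mod 73. Verify: 11 × 20 = 220 ≡ 1 mod 73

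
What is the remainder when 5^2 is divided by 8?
5^{2} = 25 ≡ 1 (mod 8)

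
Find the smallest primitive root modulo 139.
g = 2. Powers: [2, 4, 8, 16, 32, 64, 128, ...] generates all 138 non-zero residues.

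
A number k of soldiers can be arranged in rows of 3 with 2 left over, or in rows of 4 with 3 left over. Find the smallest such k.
M = 3 × 4 = 12. M₁ = 4, y₁ ≡ 1 (mod 3). M₂ = 3, y₂ ≡ 3 (mod 4). k = 2×4×1 + 3×3×3 ≡ 11 (mod 12)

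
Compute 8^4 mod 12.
8^{4} = 4096 ≡ 4 mod 12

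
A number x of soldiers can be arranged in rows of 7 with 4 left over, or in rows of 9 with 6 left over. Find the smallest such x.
M = 7 × 9 = 63. M₁ = 9, y₁ ≡ 4 mod 7. M₂ = 7, y₂ ≡ 4 mod 9. x = 4×9×4 + 6×7×4 ≡ 60 mod 63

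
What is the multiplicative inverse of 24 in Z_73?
Since 73 is prime, by Fermat 24^(-1) ≡ 24^{71} ≡ 70 (mod 73). Verify: 24 × 70 = 1680 ≡ 1 (mod 73)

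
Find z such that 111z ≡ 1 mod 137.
Since 137 is prime, by Fermat 111^(-1) ≡ 111^{135} ≡ 79 mod 137. Verify: 111 × 79 = 8769 ≡ 1 mod 137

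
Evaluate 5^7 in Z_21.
By repeated squaring (mod 21): 5^{1}≡5, 5^{2}≡4, 5^{4}≡16. Then 5^{7} = 5^{4+2+1} ≡ 16 × 4 × 5 ≡ 5 (mod 21)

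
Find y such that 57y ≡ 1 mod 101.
Since 101 is prime, by Fermat 57^(-1) ≡ 57^{99} ≡ 39 mod 101. Verify: 57 × 39 = 2223 ≡ 1 mod 101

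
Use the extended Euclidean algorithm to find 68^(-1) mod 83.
Extended GCD: 68(11) + 83(-9) = 1. So 68^(-1) ≡ 11 (mod 83). Verify: 68 × 11 = 748 ≡ 1 (mod 83)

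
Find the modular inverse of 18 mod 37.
Since 37 is prime, by Fermat 18^(-1) ≡ 18^{35} ≡ 35 mod 37. Verify: 18 × 35 = 630 ≡ 1 mod 37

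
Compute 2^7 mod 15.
By repeated squaring (mod 15): 2^{1}≡2, 2^{2}≡4, 2^{4}≡1. Then 2^{7} = 2^{4+2+1} ≡ 1 × 4 × 2 ≡ 8 (mod 15)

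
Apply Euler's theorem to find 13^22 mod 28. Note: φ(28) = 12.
By Euler: 13^{12} ≡ 1 mod 28 since gcd(13, 28) = 1. 22 = 1×12 + 10. So 13^{22} ≡ 13^{10} ≡ 1 mod 28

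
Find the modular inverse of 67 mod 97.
Since 97 is prime, by Fermat 67^(-1) ≡ 67^{95} ≡ 42 mod 97. Verify: 67 × 42 = 2814 ≡ 1 mod 97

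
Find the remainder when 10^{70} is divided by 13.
By Fermat: 10^{12} ≡ 1 mod 13. 70 = 5×12 + 10. So 10^{70} ≡ 10^{10} ≡ 3 mod 13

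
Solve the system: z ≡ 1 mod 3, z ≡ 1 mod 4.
M = 3 × 4 = 12. M₁ = 4, y₁ ≡ 1 mod 3. M₂ = 3, y₂ ≡ 3 mod 4. z = 1×4×1 + 1×3×3 ≡ 1 mod 12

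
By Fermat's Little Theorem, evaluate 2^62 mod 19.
By Fermat: 2^{18} ≡ 1 (mod 19). 62 = 3×18 + 8. So 2^{62} ≡ 2^{8} ≡ 9 (mod 19)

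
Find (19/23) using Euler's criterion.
(19/23) = 19^{11} mod 23 = -1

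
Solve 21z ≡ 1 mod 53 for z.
Since 53 is prime, by Fermat 21^(-1) ≡ 21^{51} ≡ 48 mod 53. Verify: 21 × 48 = 1008 ≡ 1 mod 53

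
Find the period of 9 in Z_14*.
Powers of 9 mod 14: 9^1≡9, 9^2≡11, 9^3≡1. ord_14(9) = 3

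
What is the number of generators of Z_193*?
Number of primitive roots mod 193 = φ(p-1) = φ(192) = 64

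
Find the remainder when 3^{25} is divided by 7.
By Fermat: 3^{6} ≡ 1 mod 7. 25 = 4×6 + 1. So 3^{25} ≡ 3^{1} ≡ 3 mod 7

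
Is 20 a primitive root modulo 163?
ord_163(20) divides 162. For each prime q|162: 20^{81}≡162, 20^{54}≡58, none ≡ 1. So 20 has order 162 and is a primitive root mod 163.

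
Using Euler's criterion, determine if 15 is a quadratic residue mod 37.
By Euler's criterion: 15^{18} ≡ 36 mod 37. Since this equals -1 (≡ 36), 15 is not a QR.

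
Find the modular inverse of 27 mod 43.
Since 43 is prime, by Fermat 27^(-1) ≡ 27^{41} ≡ 8 mod 43. Verify: 27 × 8 = 216 ≡ 1 mod 43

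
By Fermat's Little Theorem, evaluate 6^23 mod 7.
By Fermat: 6^{6} ≡ 1 mod 7. 23 = 3×6 + 5. So 6^{23} ≡ 6^{5} ≡ 6 mod 7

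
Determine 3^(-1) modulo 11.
Since 11 is prime, by Fermat 3^(-1) ≡ 3^{9} ≡ 4 mod 11. Verify: 3 × 4 = 12 ≡ 1 mod 11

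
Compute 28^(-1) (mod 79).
Since 79 is prime, by Fermat 28^(-1) ≡ 28^{77} ≡ 48 (mod 79). Verify: 28 × 48 = 1344 ≡ 1 (mod 79)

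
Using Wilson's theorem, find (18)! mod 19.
By Wilson's theorem, (18)! ≡ -1 ≡ 18 (mod 19)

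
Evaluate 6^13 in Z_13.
Using Fermat: 6^{12} ≡ 1 mod 13. 13 ≡ 1 mod 12. So 6^{13} ≡ 6^{1} ≡ 6 mod 13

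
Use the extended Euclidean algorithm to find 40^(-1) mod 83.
Extended GCD: 40(27) + 83(-13) = 1. So 40^(-1) ≡ 27 mod 83. Verify: 40 × 27 = 1080 ≡ 1 mod 83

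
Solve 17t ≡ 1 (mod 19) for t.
Since 19 is prime, by Fermat 17^(-1) ≡ 17^{17} ≡ 9 (mod 19). Verify: 17 × 9 = 153 ≡ 1 (mod 19)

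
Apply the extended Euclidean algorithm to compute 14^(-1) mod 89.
Extended GCD: 14(-19) + 89(3) = 1. So 14^(-1) ≡ -19 ≡ 70 mod 89. Verify: 14 × 70 = 980 ≡ 1 mod 89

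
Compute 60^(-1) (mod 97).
Since 97 is prime, by Fermat 60^(-1) ≡ 60^{95} ≡ 76 (mod 97). Verify: 60 × 76 = 4560 ≡ 1 (mod 97)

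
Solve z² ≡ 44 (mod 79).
The square roots of 44 mod 79 are 26 and 53. Verify: 26² = 676 ≡ 44 (mod 79)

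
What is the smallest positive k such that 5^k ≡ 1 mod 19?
Powers of 5 mod 19: 5^1≡5, 5^2≡6, 5^3≡11, 5^4≡17, 5^5≡9, 5^6≡7, 5^7≡16, 5^8≡4, 5^9≡1. So the order of 5 is 9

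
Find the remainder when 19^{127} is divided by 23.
By Fermat: 19^{22} ≡ 1 mod 23. 127 = 5×22 + 17. So 19^{127} ≡ 19^{17} ≡ 21 mod 23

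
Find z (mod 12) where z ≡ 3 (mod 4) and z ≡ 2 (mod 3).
M = 4 × 3 = 12. M₁ = 3, y₁ ≡ 3 (mod 4). M₂ = 4, y₂ ≡ 1 (mod 3). z = 3×3×3 + 2×4×1 ≡ 11 (mod 12)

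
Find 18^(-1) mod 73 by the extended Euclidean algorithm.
Extended GCD: 18(-4) + 73(1) = 1. So 18^(-1) ≡ -4 ≡ 69 mod 73. Verify: 18 × 69 = 1242 ≡ 1 mod 73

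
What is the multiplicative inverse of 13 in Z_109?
Since 109 is prime, by Fermat 13^(-1) ≡ 13^{107} ≡ 42 (mod 109). Verify: 13 × 42 = 546 ≡ 1 (mod 109)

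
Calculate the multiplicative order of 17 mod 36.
Powers of 17 mod 36: 17^1≡17, 17^2≡1. ord_36(17) = 2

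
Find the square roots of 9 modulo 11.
The square roots of 9 mod 11 are 3 and 8. Verify: 3² = 9 ≡ 9 (mod 11)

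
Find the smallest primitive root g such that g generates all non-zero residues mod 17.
g = 3. For each prime q|16: 3^{8}≡16, none ≡ 1, so ord_17(3) = 16 and 3 is a primitive root.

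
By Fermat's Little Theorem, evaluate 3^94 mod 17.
By Fermat: 3^{16} ≡ 1 (mod 17). 94 = 5×16 + 14. So 3^{94} ≡ 3^{14} ≡ 2 (mod 17)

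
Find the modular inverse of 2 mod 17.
Since 17 is prime, by Fermat 2^(-1) ≡ 2^{15} ≡ 9 mod 17. Verify: 2 × 9 = 18 ≡ 1 mod 17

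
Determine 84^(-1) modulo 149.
Since 149 is prime, by Fermat 84^(-1) ≡ 84^{147} ≡ 55 mod 149. Verify: 84 × 55 = 4620 ≡ 1 mod 149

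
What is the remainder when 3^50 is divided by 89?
By repeated squaring (mod 89): 3^{1}≡3, 3^{2}≡9, 3^{4}≡81, 3^{8}≡64, 3^{16}≡2, 3^{32}≡4. Then 3^{50} = 3^{32+16+2} ≡ 4 × 2 × 9 ≡ 72 (mod 89)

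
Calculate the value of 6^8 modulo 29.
By repeated squaring (mod 29): 6^{1}≡6, 6^{2}≡7, 6^{4}≡20, 6^{8}≡23. So 6^{8} ≡ 23 (mod 29)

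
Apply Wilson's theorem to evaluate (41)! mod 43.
(42)! = (41)! × (42) ≡ -1 (mod 43). So (41)! ≡ -1 × (42)^(-1) ≡ (-1)×(-1) = 1 (mod 43)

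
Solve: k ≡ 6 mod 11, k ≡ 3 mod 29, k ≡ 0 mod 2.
M = 11 × 29 × 2 = 638. M₁ = 58, y₁ ≡ 4 mod 11. M₂ = 22, y₂ ≡ 4 mod 29. M₃ = 319, y₃ ≡ 1 mod 2. k = 6×58×4 + 3×22×4 + 0×319×1 ≡ 380 mod 638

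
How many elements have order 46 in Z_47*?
A prime p has φ(p-1) primitive roots; here φ(46) = 22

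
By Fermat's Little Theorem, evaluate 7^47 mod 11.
By Fermat: 7^{10} ≡ 1 mod 11. 47 = 4×10 + 7. So 7^{47} ≡ 7^{7} ≡ 6 mod 11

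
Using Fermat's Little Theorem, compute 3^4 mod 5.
By Fermat's Little Theorem, 3^{4} ≡ 1 (mod 5) since 5 is prime and gcd(3, 5) = 1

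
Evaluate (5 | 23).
(5/23) = 5^{11} mod 23 = -1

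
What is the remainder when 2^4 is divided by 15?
2^{4} = 16 ≡ 1 (mod 15)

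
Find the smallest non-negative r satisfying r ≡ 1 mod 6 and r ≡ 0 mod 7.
M = 6 × 7 = 42. M₁ = 7, y₁ ≡ 1 mod 6. M₂ = 6, y₂ ≡ 6 mod 7. r = 1×7×1 + 0×6×6 ≡ 7 mod 42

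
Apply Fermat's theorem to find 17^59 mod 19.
By Fermat: 17^{18} ≡ 1 mod 19. 59 = 3×18 + 5. So 17^{59} ≡ 17^{5} ≡ 6 mod 19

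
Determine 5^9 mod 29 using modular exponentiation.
By repeated squaring mod 29: 5^{1}≡5, 5^{2}≡25, 5^{4}≡16, 5^{8}≡24. Then 5^{9} = 5^{8+1} ≡ 24 × 5 ≡ 4 mod 29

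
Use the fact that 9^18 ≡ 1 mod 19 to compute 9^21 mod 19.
By Fermat: 9^{18} ≡ 1 mod 19. So 9^{21} = 9^{18} · 9^{3} ≡ 9^{3} ≡ 7 mod 19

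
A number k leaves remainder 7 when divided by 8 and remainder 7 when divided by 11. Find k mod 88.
M = 8 × 11 = 88. M₁ = 11, y₁ ≡ 3 mod 8. M₂ = 8, y₂ ≡ 7 mod 11. k = 7×11×3 + 7×8×7 ≡ 7 mod 88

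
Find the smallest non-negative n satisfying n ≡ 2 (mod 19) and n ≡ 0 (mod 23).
M = 19 × 23 = 437. M₁ = 23, y₁ ≡ 5 (mod 19). M₂ = 19, y₂ ≡ 17 (mod 23). n = 2×23×5 + 0×19×17 ≡ 230 (mod 437)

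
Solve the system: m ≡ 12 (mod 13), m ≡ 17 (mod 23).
M = 13 × 23 = 299. M₁ = 23, y₁ ≡ 4 (mod 13). M₂ = 13, y₂ ≡ 16 (mod 23). m = 12×23×4 + 17×13×16 ≡ 155 (mod 299)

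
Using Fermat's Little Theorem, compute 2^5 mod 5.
By Fermat: 2^{4} ≡ 1 mod 5. So 2^{5} = 2^{4} · 2^{1} ≡ 2^{1} ≡ 2 mod 5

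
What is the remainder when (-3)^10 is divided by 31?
By repeated squaring (mod 31): (-3)^{1}≡28, (-3)^{2}≡9, (-3)^{4}≡19, (-3)^{8}≡20. Then (-3)^{10} = (-3)^{8+2} ≡ 20 × 9 ≡ 25 (mod 31)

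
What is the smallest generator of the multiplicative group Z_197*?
g = 2. Powers: [2, 4, 8, 16, 32, 64, 128, 59, 118, ...] generates all 196 non-zero residues.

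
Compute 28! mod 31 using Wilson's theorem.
(30)! = (28)! × (29) × (30) ≡ -1 mod 31. So (28)! ≡ -1 × [(30)(29)]^(-1) ≡ 15 mod 31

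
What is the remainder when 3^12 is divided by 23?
By repeated squaring mod 23: 3^{1}≡3, 3^{2}≡9, 3^{4}≡12, 3^{8}≡6. Then 3^{12} = 3^{8+4} ≡ 6 × 12 ≡ 3 mod 23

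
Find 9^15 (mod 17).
By repeated squaring (mod 17): 9^{1}≡9, 9^{2}≡13, 9^{4}≡16, 9^{8}≡1. Then 9^{15} = 9^{8+4+2+1} ≡ 1 × 16 × 13 × 9 ≡ 2 (mod 17)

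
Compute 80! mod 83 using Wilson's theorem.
(82)! = (80)! × (81) × (82) ≡ -1 mod 83. So (80)! ≡ -1 × [(82)(81)]^(-1) ≡ 41 mod 83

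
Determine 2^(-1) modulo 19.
Since 19 is prime, by Fermat 2^(-1) ≡ 2^{17} ≡ 10 (mod 19). Verify: 2 × 10 = 20 ≡ 1 (mod 19)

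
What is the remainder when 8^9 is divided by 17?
By repeated squaring mod 17: 8^{1}≡8, 8^{2}≡13, 8^{4}≡16, 8^{8}≡1. Then 8^{9} = 8^{8+1} ≡ 1 × 8 ≡ 8 mod 17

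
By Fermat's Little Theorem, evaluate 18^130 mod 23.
By Fermat: 18^{22} ≡ 1 (mod 23). 130 = 5×22 + 20. So 18^{130} ≡ 18^{20} ≡ 12 (mod 23)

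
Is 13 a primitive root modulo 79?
13^{39} ≡ 1 (mod 79) and 39 < 78, so ord_79(13) = 39 ≠ 78 and 13 is not a primitive root.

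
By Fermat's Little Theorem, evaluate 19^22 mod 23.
By Fermat's Little Theorem, 19^{22} ≡ 1 mod 23 since 23 is prime and gcd(19, 23) = 1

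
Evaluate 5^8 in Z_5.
By repeated squaring mod 5: 5^{1}≡0, 5^{2}≡0, 5^{4}≡0, 5^{8}≡0. So 5^{8} ≡ 0 mod 5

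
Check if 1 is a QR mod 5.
By Euler's criterion: 1^{2} ≡ 1 mod 5. Since this equals 1, 1 is a QR.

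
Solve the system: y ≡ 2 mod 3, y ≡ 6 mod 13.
M = 3 × 13 = 39. M₁ = 13, y₁ ≡ 1 mod 3. M₂ = 3, y₂ ≡ 9 mod 13. y = 2×13×1 + 6×3×9 ≡ 32 mod 39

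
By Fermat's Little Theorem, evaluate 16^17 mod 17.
By Fermat: 16^{16} ≡ 1 (mod 17). So 16^{17} = 16^{16} · 16^{1} ≡ 16^{1} ≡ 16 (mod 17)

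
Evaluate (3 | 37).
(3/37) = 3^{18} mod 37 = 1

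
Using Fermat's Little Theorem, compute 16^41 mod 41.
By Fermat: 16^{40} ≡ 1 mod 41. So 16^{41} = 16^{40} · 16^{1} ≡ 16^{1} ≡ 16 mod 41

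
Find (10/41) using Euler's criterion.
(10/41) = 10^{20} mod 41 = 1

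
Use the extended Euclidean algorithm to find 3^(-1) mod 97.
Extended GCD: 3(-32) + 97(1) = 1. So 3^(-1) ≡ -32 ≡ 65 (mod 97). Verify: 3 × 65 = 195 ≡ 1 (mod 97)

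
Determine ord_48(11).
Powers of 11 mod 48: 11^1≡11, 11^2≡25, 11^3≡35, 11^4≡1. Order = 4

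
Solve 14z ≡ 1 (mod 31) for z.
Since 31 is prime, by Fermat 14^(-1) ≡ 14^{29} ≡ 20 (mod 31). Verify: 14 × 20 = 280 ≡ 1 (mod 31)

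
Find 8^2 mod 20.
8^{2} = 64 ≡ 4 mod 20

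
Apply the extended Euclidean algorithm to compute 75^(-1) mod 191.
Extended GCD: 75(-28) + 191(11) = 1. So 75^(-1) ≡ -28 ≡ 163 mod 191. Verify: 75 × 163 = 12225 ≡ 1 mod 191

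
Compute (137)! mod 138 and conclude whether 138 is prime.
(137)! mod 138 = 0. Since 0 ≢ -1 mod 138, 138 is not prime.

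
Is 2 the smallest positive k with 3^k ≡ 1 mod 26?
Powers of 3 mod 26: 3^1≡3, 3^2≡9, 3^3≡1. 3^2≡9≢1, so ord ≠ 2. No, the actual order is 3.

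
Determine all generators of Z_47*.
There are φ(46) = 22 primitive roots mod 47: {5, 10, 11, 13, 15, 19, 20, 22, 23, 26, 29, 30, 31, 33, 35, 38, 39, 40, 41, 43, 44, 45}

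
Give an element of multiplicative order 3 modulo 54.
19 has order 3 mod 54 since 19^{3} ≡ 1 (mod 54) and no smaller power works.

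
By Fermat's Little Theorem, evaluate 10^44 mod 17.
By Fermat: 10^{16} ≡ 1 (mod 17). 44 = 2×16 + 12. So 10^{44} ≡ 10^{12} ≡ 13 (mod 17)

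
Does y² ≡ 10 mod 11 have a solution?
By Euler's criterion: 10^{5} ≡ 10 mod 11. Since this equals -1 (≡ 10), 10 is not a QR.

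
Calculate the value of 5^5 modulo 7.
By repeated squaring (mod 7): 5^{1}≡5, 5^{2}≡4, 5^{4}≡2. Then 5^{5} = 5^{4+1} ≡ 2 × 5 ≡ 3 (mod 7)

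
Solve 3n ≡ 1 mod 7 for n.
Since 7 is prime, by Fermat 3^(-1) ≡ 3^{5} ≡ 5 mod 7. Verify: 3 × 5 = 15 ≡ 1 mod 7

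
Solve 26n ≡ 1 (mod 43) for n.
Since 43 is prime, by Fermat 26^(-1) ≡ 26^{41} ≡ 5 (mod 43). Verify: 26 × 5 = 130 ≡ 1 (mod 43)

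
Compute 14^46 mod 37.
Using Fermat: 14^{36} ≡ 1 mod 37. 46 ≡ 10 mod 36. So 14^{46} ≡ 14^{10} ≡ 27 mod 37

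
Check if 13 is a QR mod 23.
By Euler's criterion: 13^{11} ≡ 1 (mod 23). Since this equals 1, 13 is a QR.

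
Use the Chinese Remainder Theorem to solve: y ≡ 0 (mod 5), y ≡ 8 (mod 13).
M = 5 × 13 = 65. M₁ = 13, y₁ ≡ 2 (mod 5). M₂ = 5, y₂ ≡ 8 (mod 13). y = 0×13×2 + 8×5×8 ≡ 60 (mod 65)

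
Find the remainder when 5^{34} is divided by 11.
By Fermat: 5^{10} ≡ 1 (mod 11). 34 = 3×10 + 4. So 5^{34} ≡ 5^{4} ≡ 9 (mod 11)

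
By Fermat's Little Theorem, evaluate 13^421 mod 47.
By Fermat: 13^{46} ≡ 1 (mod 47). 421 ≡ 7 (mod 46). So 13^{421} ≡ 13^{7} ≡ 39 (mod 47)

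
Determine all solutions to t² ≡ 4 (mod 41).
The square roots of 4 mod 41 are 2 and 39. Verify: 2² = 4 ≡ 4 (mod 41)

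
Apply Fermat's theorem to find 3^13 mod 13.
By Fermat: 3^{12} ≡ 1 mod 13. So 3^{13} = 3^{12} · 3^{1} ≡ 3^{1} ≡ 3 mod 13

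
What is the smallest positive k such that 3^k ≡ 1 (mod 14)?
Powers of 3 mod 14: 3^1≡3, 3^2≡9, 3^3≡13, 3^4≡11, 3^5≡5, 3^6≡1. Order = 6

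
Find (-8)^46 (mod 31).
Using Fermat: (-8)^{30} ≡ 1 (mod 31). 46 ≡ 16 (mod 30). So (-8)^{46} ≡ (-8)^{16} ≡ 8 (mod 31)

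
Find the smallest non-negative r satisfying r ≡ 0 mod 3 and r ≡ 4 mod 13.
M = 3 × 13 = 39. M₁ = 13, y₁ ≡ 1 mod 3. M₂ = 3, y₂ ≡ 9 mod 13. r = 0×13×1 + 4×3×9 ≡ 30 mod 39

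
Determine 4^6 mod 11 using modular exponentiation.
By repeated squaring mod 11: 4^{1}≡4, 4^{2}≡5, 4^{4}≡3. Then 4^{6} = 4^{4+2} ≡ 3 × 5 ≡ 4 mod 11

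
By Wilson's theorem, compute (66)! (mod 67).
By Wilson's theorem, (66)! ≡ -1 ≡ 66 (mod 67)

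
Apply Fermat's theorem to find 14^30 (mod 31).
By Fermat's Little Theorem, 14^{30} ≡ 1 (mod 31) since 31 is prime and gcd(14, 31) = 1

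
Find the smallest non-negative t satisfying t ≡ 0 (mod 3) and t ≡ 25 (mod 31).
M = 3 × 31 = 93. M₁ = 31, y₁ ≡ 1 (mod 3). M₂ = 3, y₂ ≡ 21 (mod 31). t = 0×31×1 + 25×3×21 ≡ 87 (mod 93)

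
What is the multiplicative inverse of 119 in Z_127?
Since 127 is prime, by Fermat 119^(-1) ≡ 119^{125} ≡ 111 (mod 127). Verify: 119 × 111 = 13209 ≡ 1 (mod 127)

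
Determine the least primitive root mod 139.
g = 2. Powers: [2, 4, 8, 16, 32, 64, 128, 117, 95, 51, ...] generates all 138 non-zero residues.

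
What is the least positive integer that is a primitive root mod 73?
g = 5. For each prime q|72: 5^{36}≡72, 5^{24}≡8, none ≡ 1, so ord_73(5) = 72 and 5 is a primitive root.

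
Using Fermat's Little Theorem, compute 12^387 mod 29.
By Fermat: 12^{28} ≡ 1 (mod 29). 387 ≡ 23 (mod 28). So 12^{387} ≡ 12^{23} ≡ 17 (mod 29)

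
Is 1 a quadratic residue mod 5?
By Euler's criterion: 1^{2} ≡ 1 mod 5. Since this equals 1, 1 is a QR.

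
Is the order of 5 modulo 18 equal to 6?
Powers of 5 mod 18: 5^1≡5, 5^2≡7, 5^3≡17, 5^4≡13, 5^5≡11, 5^6≡1. First k with 5^k≡1 is k=6. Yes, ord_18(5) = 6.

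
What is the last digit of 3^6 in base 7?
Using Fermat: 3^{6} ≡ 1 mod 7. 6 ≡ 0 mod 6. So 3^{6} ≡ 3^{0} ≡ 1 mod 7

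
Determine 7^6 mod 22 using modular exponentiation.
By repeated squaring (mod 22): 7^{1}≡7, 7^{2}≡5, 7^{4}≡3. Then 7^{6} = 7^{4+2} ≡ 3 × 5 ≡ 15 (mod 22)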